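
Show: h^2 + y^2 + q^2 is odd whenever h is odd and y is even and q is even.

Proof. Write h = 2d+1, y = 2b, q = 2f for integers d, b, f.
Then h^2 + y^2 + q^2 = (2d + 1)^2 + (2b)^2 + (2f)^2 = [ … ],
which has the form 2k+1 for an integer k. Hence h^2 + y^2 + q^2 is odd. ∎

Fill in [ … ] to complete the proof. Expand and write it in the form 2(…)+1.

(2d + 1)^2 + (2b)^2 + (2f)^2 = 4b^2 + 4d^2 + 4d + 4f^2 + 1
= 2(2b^2 + 2d^2 + 2d + 2f^2) + 1.
Since 2b^2 + 2d^2 + 2d + 2f^2 is an integer, the sum of squares is of the form 2k+1 for an integer k.

2(2b^2 + 2d^2 + 2d + 2f^2) + 1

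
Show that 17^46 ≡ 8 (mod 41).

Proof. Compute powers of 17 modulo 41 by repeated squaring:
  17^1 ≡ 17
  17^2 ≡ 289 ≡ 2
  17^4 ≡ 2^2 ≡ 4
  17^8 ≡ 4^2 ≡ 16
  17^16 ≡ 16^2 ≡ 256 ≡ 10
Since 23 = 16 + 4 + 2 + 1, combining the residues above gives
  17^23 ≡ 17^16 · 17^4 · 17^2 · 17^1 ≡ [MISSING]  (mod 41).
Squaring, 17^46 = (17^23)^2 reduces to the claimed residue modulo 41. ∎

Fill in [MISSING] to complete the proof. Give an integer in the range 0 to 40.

Multiply the listed residues: 10 · 4 · 2 · 17 = 40 → 80 → 1360.
Reducing modulo 41: 1360 = 33·41 + 7, so 17^23 ≡ 7.

7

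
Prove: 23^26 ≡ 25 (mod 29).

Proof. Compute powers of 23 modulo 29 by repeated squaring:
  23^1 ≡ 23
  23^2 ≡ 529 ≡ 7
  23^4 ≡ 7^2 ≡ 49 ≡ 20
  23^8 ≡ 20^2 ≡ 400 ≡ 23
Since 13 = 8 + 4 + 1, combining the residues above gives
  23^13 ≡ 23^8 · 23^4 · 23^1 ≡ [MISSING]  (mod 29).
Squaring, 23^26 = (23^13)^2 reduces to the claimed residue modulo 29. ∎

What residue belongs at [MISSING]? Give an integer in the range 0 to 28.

24

Multiply the listed residues: 23 · 20 · 23 = 460 → 10580.
Reducing modulo 29: 10580 = 364·29 + 24, so 23^13 ≡ 24.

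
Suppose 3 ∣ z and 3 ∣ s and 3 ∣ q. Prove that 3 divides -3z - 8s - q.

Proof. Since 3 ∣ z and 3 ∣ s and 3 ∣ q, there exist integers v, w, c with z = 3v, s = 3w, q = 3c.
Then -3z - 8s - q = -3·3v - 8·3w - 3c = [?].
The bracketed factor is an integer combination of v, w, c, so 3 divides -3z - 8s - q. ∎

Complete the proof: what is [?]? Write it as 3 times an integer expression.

3(-c - 3v - 8w)

Each term has a factor of 3: -3·3v - 8·3w - 3c = 3·(-c - 3v - 8w).
Since -c - 3v - 8w is an integer, 3 ∣ (-3z - 8s - q).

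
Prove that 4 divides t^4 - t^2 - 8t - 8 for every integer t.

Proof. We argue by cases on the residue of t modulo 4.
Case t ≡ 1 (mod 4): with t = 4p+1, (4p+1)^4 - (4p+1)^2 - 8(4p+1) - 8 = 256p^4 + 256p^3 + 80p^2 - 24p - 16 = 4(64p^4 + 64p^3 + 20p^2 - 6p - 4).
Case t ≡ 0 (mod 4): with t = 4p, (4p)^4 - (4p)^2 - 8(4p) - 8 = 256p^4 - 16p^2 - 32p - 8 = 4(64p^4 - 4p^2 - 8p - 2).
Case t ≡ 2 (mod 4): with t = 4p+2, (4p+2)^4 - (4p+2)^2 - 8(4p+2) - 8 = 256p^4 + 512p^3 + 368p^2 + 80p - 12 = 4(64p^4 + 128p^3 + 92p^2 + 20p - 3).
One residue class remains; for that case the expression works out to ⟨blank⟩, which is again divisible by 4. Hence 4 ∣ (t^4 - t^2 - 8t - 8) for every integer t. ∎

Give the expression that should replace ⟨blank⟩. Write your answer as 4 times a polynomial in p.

Only t ≡ 3 (mod 4) is unaccounted for. Put t = 4p+3:
(4p+3)^4 - (4p+3)^2 - 8(4p+3) - 8 expands to 256p^4 + 768p^3 + 848p^2 + 376p + 40,
and factoring out 4 leaves 4(64p^4 + 192p^3 + 212p^2 + 94p + 10).

4(64p^4 + 192p^3 + 212p^2 + 94p + 10)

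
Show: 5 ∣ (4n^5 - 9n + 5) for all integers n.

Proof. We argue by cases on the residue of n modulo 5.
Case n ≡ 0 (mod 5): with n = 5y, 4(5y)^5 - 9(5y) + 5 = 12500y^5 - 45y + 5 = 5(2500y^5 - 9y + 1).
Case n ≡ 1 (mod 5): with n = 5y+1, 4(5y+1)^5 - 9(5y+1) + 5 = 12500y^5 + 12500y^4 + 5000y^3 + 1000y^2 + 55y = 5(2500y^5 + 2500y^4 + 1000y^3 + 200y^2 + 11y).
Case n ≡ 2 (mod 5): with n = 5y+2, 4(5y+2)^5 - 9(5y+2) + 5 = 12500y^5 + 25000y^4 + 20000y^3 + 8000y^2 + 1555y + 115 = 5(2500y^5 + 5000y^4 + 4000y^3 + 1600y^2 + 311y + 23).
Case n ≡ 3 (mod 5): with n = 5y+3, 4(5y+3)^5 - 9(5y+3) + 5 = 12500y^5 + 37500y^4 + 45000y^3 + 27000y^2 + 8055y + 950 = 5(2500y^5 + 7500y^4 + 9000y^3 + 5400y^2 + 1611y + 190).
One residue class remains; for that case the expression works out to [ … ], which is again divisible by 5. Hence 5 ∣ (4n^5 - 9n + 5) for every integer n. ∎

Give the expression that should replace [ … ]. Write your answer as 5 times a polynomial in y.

5(2500y^5 + 10000y^4 + 16000y^3 + 12800y^2 + 5111y + 813)

Only n ≡ 4 (mod 5) is unaccounted for. Put n = 5y+4:
4(5y+4)^5 - 9(5y+4) + 5 expands to 12500y^5 + 50000y^4 + 80000y^3 + 64000y^2 + 25555y + 4065,
and factoring out 5 leaves 5(2500y^5 + 10000y^4 + 16000y^3 + 12800y^2 + 5111y + 813).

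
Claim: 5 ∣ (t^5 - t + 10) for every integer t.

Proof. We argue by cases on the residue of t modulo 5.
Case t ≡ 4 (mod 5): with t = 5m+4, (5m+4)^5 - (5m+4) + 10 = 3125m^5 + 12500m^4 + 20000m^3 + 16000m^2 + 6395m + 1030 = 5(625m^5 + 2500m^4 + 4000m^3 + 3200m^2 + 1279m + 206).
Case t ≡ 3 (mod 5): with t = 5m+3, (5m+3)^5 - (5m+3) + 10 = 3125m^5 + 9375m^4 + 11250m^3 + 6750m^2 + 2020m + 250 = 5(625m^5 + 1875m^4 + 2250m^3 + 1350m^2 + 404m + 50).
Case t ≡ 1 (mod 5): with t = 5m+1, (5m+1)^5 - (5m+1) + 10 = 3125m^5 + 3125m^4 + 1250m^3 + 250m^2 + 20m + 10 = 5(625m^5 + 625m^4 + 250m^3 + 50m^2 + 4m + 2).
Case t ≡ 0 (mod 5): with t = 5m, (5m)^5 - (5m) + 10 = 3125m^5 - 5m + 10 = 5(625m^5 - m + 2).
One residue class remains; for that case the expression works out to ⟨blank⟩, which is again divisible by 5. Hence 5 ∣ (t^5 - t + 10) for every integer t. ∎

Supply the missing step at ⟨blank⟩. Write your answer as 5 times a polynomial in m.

5(625m^5 + 1250m^4 + 1000m^3 + 400m^2 + 79m + 8)

The residues treated are {4, 3, 1, 0}, so the missing case is t ≡ 2 (mod 5); write t = 5m+2.
Then (5m+2)^5 - (5m+2) + 10 = 3125m^5 + 6250m^4 + 5000m^3 + 2000m^2 + 395m + 40 = 5(625m^5 + 1250m^4 + 1000m^3 + 400m^2 + 79m + 8).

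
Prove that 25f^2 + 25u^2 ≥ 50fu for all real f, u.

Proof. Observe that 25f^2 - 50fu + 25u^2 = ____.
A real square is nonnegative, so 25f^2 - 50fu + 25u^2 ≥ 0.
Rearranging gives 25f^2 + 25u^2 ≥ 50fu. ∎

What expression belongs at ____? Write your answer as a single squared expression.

25f^2 - 50fu + 25u^2 is a perfect-square trinomial: the outer terms are (5f)^2 and (5u)^2, and the cross term is -2·5f·5u.
So 25f^2 - 50fu + 25u^2 = (5f - 5u)^2 ≥ 0.

(5f - 5u)^2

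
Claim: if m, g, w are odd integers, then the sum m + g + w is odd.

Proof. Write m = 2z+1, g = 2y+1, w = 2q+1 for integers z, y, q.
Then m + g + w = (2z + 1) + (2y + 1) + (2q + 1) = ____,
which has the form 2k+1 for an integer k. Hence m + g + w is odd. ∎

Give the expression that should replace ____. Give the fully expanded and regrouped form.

2(q + y + z + 1) + 1

Expanding: (2z + 1) + (2y + 1) + (2q + 1) = 2q + 2y + 2z + 3.
Every term except the constant is even, so this is 2(q + y + z + 1) + 1,
and q + y + z + 1 ∈ ℤ gives the required form.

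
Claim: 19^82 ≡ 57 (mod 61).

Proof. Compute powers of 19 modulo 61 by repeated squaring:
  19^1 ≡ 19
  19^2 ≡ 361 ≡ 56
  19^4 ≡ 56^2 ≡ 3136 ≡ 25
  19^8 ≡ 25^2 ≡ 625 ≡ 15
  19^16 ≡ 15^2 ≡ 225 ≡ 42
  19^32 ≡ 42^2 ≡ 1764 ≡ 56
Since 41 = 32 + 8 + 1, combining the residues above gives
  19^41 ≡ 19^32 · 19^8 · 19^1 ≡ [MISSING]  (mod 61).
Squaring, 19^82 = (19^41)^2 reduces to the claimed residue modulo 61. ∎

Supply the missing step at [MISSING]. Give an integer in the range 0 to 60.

39

Multiply the listed residues: 56 · 15 · 19 = 840 → 15960.
Reducing modulo 61: 15960 = 261·61 + 39, so 19^41 ≡ 39.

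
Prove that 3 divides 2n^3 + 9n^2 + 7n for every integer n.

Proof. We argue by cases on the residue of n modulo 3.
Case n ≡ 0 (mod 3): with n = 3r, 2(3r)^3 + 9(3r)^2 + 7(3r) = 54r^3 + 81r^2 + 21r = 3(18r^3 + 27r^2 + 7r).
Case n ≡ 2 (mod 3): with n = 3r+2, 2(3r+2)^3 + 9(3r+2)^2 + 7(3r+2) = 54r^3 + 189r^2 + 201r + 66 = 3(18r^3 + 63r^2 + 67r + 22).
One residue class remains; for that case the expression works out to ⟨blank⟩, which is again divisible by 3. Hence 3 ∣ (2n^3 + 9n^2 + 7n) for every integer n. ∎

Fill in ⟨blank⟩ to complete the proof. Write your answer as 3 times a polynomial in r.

The residues treated are {0, 2}, so the missing case is n ≡ 1 (mod 3); write n = 3r+1.
Then 2(3r+1)^3 + 9(3r+1)^2 + 7(3r+1) = 54r^3 + 135r^2 + 93r + 18 = 3(18r^3 + 45r^2 + 31r + 6).

3(18r^3 + 45r^2 + 31r + 6)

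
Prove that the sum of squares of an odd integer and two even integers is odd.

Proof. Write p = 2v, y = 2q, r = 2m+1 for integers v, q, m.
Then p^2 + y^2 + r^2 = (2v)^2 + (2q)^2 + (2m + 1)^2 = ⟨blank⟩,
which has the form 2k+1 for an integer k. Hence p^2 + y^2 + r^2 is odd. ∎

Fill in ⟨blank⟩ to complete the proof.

(2v)^2 + (2q)^2 + (2m + 1)^2 = 4m^2 + 4m + 4q^2 + 4v^2 + 1
= 2(2m^2 + 2m + 2q^2 + 2v^2) + 1.
Since 2m^2 + 2m + 2q^2 + 2v^2 is an integer, the sum of squares is of the form 2k+1 for an integer k.

2(2m^2 + 2m + 2q^2 + 2v^2) + 1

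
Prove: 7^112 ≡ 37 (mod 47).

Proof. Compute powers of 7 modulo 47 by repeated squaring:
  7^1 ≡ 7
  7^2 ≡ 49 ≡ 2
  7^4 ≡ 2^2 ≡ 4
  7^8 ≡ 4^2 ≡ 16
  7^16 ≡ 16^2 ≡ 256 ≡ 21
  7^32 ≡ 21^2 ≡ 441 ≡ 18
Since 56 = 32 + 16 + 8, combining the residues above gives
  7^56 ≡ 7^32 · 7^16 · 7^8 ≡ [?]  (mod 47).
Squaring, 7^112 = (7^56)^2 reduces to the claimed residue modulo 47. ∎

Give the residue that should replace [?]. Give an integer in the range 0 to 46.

Multiply the listed residues: 18 · 21 · 16 = 378 → 6048.
Reducing modulo 47: 6048 = 128·47 + 32, so 7^56 ≡ 32.

32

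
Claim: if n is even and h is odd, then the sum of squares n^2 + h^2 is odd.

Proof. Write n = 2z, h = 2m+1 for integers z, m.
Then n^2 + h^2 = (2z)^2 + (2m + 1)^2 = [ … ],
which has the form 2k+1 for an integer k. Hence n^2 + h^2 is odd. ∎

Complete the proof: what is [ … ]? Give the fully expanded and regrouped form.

2(2m^2 + 2m + 2z^2) + 1

(2z)^2 + (2m + 1)^2 = 4m^2 + 4m + 4z^2 + 1
= 2(2m^2 + 2m + 2z^2) + 1.
Since 2m^2 + 2m + 2z^2 is an integer, the sum of squares is of the form 2k+1 for an integer k.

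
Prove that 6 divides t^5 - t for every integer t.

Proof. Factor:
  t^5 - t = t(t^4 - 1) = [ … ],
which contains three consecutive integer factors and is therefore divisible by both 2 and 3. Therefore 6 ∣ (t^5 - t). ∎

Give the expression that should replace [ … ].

(t - 1)t(t + 1)(t^2 + 1)

t^4 - 1 = (t^2 - 1)(t^2 + 1), and t^2 - 1 = (t-1)(t+1).
So t(t^4 - 1) = (t - 1)t(t + 1)(t^2 + 1).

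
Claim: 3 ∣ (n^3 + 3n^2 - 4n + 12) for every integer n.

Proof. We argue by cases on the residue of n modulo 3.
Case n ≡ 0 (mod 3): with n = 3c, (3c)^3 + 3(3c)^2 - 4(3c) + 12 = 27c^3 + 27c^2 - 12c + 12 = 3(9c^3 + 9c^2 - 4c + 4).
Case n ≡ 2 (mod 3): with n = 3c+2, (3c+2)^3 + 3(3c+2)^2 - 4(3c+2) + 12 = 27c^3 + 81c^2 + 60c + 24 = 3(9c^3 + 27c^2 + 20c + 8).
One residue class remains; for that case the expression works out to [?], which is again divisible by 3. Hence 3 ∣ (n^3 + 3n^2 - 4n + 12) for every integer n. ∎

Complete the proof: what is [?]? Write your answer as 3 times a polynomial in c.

The residues treated are {0, 2}, so the missing case is n ≡ 1 (mod 3); write n = 3c+1.
Then (3c+1)^3 + 3(3c+1)^2 - 4(3c+1) + 12 = 27c^3 + 54c^2 + 15c + 12 = 3(9c^3 + 18c^2 + 5c + 4).

3(9c^3 + 18c^2 + 5c + 4)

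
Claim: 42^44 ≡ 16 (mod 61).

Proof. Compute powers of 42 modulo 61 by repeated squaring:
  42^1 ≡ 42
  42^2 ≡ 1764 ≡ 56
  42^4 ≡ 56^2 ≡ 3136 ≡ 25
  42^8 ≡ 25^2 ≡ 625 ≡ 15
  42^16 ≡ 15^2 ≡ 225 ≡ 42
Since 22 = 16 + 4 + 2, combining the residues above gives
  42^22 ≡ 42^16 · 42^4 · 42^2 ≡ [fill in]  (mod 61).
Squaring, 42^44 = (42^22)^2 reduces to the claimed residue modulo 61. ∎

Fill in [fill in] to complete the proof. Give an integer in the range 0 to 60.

57

42^16 · 42^4 · 42^2 ≡ 42 · 25 · 56 = 58800.
58800 mod 61 = 57, so 42^22 ≡ 57 (mod 61).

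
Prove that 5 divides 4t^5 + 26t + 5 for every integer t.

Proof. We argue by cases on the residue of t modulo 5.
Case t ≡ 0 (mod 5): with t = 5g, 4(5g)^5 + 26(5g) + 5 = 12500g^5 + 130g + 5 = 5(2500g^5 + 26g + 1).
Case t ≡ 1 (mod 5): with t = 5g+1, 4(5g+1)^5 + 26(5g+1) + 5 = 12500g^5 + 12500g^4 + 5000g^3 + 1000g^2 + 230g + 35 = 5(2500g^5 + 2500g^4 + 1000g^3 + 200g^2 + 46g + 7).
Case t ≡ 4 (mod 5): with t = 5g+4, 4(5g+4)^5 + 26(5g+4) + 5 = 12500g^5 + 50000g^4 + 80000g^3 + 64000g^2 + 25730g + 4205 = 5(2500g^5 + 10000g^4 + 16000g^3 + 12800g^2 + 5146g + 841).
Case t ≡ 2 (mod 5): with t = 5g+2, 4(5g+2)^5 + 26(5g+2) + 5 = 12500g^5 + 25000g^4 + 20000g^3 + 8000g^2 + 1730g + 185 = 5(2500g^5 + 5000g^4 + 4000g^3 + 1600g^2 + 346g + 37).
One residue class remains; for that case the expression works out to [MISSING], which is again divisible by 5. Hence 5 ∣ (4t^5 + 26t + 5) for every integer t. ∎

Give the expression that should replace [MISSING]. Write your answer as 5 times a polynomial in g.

Only t ≡ 3 (mod 5) is unaccounted for. Put t = 5g+3:
4(5g+3)^5 + 26(5g+3) + 5 expands to 12500g^5 + 37500g^4 + 45000g^3 + 27000g^2 + 8230g + 1055,
and factoring out 5 leaves 5(2500g^5 + 7500g^4 + 9000g^3 + 5400g^2 + 1646g + 211).

5(2500g^5 + 7500g^4 + 9000g^3 + 5400g^2 + 1646g + 211)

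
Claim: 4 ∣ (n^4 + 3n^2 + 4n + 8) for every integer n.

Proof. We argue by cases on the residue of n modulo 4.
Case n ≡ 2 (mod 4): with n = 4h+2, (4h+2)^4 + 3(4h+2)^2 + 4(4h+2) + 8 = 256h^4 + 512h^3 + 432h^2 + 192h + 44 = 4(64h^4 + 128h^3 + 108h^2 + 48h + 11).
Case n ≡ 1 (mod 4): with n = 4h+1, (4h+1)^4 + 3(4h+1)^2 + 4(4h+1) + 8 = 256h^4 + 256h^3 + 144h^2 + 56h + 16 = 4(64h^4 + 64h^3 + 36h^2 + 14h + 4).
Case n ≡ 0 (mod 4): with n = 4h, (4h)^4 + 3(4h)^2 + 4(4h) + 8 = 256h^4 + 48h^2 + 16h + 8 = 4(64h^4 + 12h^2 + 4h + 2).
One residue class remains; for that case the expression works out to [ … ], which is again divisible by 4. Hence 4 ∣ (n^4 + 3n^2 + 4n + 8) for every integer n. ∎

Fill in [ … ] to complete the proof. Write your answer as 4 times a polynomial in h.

The residues treated are {2, 1, 0}, so the missing case is n ≡ 3 (mod 4); write n = 4h+3.
Then (4h+3)^4 + 3(4h+3)^2 + 4(4h+3) + 8 = 256h^4 + 768h^3 + 912h^2 + 520h + 128 = 4(64h^4 + 192h^3 + 228h^2 + 130h + 32).

4(64h^4 + 192h^3 + 228h^2 + 130h + 32)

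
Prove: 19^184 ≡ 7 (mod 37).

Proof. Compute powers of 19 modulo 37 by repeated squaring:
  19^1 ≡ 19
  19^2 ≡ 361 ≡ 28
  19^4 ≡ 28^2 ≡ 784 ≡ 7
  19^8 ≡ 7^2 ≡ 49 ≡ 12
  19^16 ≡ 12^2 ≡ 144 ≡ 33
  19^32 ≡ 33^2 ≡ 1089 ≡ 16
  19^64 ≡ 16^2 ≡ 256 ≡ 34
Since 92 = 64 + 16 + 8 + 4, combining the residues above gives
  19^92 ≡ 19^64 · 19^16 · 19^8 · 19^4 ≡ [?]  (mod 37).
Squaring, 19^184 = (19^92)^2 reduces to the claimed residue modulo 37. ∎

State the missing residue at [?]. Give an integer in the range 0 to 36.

Multiply the listed residues: 34 · 33 · 12 · 7 = 1122 → 13464 → 94248.
Reducing modulo 37: 94248 = 2547·37 + 9, so 19^92 ≡ 9.

9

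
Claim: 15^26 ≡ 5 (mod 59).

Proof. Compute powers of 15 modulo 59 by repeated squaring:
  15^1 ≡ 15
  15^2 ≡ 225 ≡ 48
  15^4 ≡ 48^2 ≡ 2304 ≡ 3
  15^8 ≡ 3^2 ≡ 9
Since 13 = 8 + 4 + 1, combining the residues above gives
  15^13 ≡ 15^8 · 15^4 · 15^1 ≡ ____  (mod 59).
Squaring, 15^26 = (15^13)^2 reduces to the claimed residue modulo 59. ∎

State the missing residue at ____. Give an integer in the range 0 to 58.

51

15^8 · 15^4 · 15^1 ≡ 9 · 3 · 15 = 405.
405 mod 59 = 51, so 15^13 ≡ 51 (mod 59).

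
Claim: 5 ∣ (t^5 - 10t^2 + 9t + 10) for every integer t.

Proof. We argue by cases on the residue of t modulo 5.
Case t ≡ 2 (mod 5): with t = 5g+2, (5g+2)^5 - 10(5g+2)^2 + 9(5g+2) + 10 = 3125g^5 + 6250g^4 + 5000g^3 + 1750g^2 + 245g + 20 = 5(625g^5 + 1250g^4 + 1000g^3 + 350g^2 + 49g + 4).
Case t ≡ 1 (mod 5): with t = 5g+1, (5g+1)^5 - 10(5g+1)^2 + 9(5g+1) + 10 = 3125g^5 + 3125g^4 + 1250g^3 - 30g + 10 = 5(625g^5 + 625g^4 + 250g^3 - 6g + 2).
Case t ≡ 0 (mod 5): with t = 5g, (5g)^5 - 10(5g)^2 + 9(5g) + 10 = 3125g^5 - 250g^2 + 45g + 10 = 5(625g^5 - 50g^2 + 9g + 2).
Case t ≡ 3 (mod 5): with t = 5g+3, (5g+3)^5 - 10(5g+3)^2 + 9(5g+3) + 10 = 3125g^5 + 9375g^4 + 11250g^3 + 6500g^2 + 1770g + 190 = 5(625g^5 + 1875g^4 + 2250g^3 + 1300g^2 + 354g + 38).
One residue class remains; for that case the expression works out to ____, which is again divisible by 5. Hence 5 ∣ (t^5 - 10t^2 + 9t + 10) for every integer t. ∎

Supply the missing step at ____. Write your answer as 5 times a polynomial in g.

5(625g^5 + 2500g^4 + 4000g^3 + 3150g^2 + 1209g + 182)

The residues treated are {2, 1, 0, 3}, so the missing case is t ≡ 4 (mod 5); write t = 5g+4.
Then (5g+4)^5 - 10(5g+4)^2 + 9(5g+4) + 10 = 3125g^5 + 12500g^4 + 20000g^3 + 15750g^2 + 6045g + 910 = 5(625g^5 + 2500g^4 + 4000g^3 + 3150g^2 + 1209g + 182).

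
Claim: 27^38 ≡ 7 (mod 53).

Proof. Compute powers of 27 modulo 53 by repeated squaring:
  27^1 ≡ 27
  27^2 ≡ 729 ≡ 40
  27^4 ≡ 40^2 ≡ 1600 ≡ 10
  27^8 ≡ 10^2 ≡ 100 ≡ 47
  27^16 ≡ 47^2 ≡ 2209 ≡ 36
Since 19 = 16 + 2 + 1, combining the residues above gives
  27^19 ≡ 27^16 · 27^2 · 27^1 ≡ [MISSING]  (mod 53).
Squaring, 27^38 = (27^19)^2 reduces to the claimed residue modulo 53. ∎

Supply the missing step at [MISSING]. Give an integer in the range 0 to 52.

31

Multiply the listed residues: 36 · 40 · 27 = 1440 → 38880.
Reducing modulo 53: 38880 = 733·53 + 31, so 27^19 ≡ 31.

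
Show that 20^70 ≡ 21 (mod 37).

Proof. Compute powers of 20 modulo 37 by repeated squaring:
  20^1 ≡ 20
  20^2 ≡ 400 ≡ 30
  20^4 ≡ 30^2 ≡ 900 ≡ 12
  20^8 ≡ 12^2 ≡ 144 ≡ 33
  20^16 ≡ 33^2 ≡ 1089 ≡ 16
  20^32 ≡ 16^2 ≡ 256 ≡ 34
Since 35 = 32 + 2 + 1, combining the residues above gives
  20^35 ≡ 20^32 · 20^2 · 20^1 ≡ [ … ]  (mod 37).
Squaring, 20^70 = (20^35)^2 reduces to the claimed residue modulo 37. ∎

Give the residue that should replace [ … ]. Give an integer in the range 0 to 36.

13

20^32 · 20^2 · 20^1 ≡ 34 · 30 · 20 = 20400.
20400 mod 37 = 13, so 20^35 ≡ 13 (mod 37).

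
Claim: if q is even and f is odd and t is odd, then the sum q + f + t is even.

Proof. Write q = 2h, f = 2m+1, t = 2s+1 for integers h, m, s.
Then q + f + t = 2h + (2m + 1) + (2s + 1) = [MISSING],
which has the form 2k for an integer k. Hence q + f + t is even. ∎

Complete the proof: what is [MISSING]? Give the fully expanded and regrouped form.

2h + (2m + 1) + (2s + 1) = 2h + 2m + 2s + 2
= 2(h + m + s + 1).
Since h + m + s + 1 is an integer, the sum is of the form 2k for an integer k.

2(h + m + s + 1)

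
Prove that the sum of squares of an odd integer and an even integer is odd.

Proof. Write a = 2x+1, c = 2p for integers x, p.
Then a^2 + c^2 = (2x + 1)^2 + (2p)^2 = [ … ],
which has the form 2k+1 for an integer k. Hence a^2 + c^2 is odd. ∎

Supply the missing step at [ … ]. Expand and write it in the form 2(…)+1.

2(2p^2 + 2x^2 + 2x) + 1

(2x + 1)^2 + (2p)^2 = 4p^2 + 4x^2 + 4x + 1
= 2(2p^2 + 2x^2 + 2x) + 1.
Since 2p^2 + 2x^2 + 2x is an integer, the sum of squares is of the form 2k+1 for an integer k.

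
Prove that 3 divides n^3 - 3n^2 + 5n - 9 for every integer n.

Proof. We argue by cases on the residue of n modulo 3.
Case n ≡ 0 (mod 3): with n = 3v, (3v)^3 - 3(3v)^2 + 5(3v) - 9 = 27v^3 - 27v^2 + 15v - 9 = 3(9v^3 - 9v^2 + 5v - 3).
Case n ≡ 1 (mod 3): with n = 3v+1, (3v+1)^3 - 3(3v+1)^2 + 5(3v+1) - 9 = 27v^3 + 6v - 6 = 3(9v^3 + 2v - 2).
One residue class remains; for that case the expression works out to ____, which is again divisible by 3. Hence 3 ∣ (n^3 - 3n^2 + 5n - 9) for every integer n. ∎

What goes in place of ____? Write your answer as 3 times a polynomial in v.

Only n ≡ 2 (mod 3) is unaccounted for. Put n = 3v+2:
(3v+2)^3 - 3(3v+2)^2 + 5(3v+2) - 9 expands to 27v^3 + 27v^2 + 15v - 3,
and factoring out 3 leaves 3(9v^3 + 9v^2 + 5v - 1).

3(9v^3 + 9v^2 + 5v - 1)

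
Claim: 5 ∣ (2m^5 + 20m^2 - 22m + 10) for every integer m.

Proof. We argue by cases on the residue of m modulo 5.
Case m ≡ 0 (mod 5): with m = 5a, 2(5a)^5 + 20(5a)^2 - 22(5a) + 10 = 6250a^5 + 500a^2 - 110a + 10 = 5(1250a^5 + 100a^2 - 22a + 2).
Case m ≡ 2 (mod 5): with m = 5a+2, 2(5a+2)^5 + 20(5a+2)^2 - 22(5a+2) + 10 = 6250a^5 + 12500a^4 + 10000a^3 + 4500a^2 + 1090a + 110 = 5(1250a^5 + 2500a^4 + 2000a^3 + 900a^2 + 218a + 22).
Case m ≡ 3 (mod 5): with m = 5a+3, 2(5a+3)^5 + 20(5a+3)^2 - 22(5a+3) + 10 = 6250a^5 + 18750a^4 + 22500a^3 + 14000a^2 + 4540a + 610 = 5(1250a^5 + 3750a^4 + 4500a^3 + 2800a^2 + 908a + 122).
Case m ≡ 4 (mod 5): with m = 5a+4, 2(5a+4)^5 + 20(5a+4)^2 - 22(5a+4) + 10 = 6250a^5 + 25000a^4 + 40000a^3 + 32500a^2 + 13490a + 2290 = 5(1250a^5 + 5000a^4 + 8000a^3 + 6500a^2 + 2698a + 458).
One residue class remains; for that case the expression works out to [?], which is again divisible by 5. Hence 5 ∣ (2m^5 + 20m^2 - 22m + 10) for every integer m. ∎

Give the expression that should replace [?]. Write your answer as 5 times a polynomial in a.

5(1250a^5 + 1250a^4 + 500a^3 + 200a^2 + 28a + 2)

The residues treated are {0, 2, 3, 4}, so the missing case is m ≡ 1 (mod 5); write m = 5a+1.
Then 2(5a+1)^5 + 20(5a+1)^2 - 22(5a+1) + 10 = 6250a^5 + 6250a^4 + 2500a^3 + 1000a^2 + 140a + 10 = 5(1250a^5 + 1250a^4 + 500a^3 + 200a^2 + 28a + 2).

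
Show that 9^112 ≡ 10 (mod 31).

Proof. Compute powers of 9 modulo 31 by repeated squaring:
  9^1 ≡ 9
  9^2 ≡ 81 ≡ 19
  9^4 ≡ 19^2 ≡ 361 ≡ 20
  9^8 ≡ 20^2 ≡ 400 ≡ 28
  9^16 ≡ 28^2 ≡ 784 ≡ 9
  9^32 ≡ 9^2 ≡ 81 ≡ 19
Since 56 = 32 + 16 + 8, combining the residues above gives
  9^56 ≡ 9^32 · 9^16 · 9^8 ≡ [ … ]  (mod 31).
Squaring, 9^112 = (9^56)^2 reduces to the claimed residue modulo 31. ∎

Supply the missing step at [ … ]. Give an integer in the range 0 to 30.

9^32 · 9^16 · 9^8 ≡ 19 · 9 · 28 = 4788.
4788 mod 31 = 14, so 9^56 ≡ 14 (mod 31).

14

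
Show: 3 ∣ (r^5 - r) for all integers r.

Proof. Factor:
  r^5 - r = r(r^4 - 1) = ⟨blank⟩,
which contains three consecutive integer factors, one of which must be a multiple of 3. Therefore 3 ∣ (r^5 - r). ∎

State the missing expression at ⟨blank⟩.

r^4 - 1 = (r^2 - 1)(r^2 + 1), and r^2 - 1 = (r-1)(r+1).
So r(r^4 - 1) = (r - 1)r(r + 1)(r^2 + 1).

(r - 1)r(r + 1)(r^2 + 1)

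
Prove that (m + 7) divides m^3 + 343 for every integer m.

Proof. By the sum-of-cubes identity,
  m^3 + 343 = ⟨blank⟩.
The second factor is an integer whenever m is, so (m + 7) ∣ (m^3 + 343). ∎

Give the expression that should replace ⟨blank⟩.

a^3 + b^3 = (a + b)(a^2 - ab + b^2). With a = m, b = 7:
m^3 + 343 = (m + 7)(m^2 - 7m + 49).

(m + 7)(m^2 - 7m + 49)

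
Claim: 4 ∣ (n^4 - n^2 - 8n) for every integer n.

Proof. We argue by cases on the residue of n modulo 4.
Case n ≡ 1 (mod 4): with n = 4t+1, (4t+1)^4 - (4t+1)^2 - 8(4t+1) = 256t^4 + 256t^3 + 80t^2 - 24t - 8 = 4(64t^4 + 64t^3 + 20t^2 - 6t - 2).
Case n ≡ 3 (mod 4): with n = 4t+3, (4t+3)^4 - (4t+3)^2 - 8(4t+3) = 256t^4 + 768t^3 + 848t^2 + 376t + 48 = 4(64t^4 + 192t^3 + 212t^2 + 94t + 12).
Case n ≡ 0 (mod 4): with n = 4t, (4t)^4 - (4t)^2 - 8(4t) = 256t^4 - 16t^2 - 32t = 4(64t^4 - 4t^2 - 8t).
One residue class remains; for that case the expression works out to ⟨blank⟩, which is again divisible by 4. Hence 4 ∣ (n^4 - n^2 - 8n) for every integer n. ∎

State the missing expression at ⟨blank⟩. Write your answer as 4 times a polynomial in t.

Only n ≡ 2 (mod 4) is unaccounted for. Put n = 4t+2:
(4t+2)^4 - (4t+2)^2 - 8(4t+2) expands to 256t^4 + 512t^3 + 368t^2 + 80t - 4,
and factoring out 4 leaves 4(64t^4 + 128t^3 + 92t^2 + 20t - 1).

4(64t^4 + 128t^3 + 92t^2 + 20t - 1)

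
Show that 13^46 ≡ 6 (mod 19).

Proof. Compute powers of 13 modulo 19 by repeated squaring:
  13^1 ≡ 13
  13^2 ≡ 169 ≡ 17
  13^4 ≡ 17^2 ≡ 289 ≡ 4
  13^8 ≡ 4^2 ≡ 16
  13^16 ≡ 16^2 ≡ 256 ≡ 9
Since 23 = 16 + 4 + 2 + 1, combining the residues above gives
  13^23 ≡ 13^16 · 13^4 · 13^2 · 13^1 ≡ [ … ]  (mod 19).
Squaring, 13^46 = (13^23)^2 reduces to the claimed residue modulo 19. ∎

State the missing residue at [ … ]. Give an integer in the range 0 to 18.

14

Multiply the listed residues: 9 · 4 · 17 · 13 = 36 → 612 → 7956.
Reducing modulo 19: 7956 = 418·19 + 14, so 13^23 ≡ 14.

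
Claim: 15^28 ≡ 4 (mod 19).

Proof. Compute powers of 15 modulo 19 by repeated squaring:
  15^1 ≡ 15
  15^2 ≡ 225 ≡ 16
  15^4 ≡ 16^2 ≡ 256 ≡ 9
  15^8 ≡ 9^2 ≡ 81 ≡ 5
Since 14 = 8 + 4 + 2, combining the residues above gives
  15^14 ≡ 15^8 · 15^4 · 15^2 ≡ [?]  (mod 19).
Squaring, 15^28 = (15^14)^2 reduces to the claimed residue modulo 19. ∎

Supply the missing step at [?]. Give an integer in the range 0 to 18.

15^8 · 15^4 · 15^2 ≡ 5 · 9 · 16 = 720.
720 mod 19 = 17, so 15^14 ≡ 17 (mod 19).

17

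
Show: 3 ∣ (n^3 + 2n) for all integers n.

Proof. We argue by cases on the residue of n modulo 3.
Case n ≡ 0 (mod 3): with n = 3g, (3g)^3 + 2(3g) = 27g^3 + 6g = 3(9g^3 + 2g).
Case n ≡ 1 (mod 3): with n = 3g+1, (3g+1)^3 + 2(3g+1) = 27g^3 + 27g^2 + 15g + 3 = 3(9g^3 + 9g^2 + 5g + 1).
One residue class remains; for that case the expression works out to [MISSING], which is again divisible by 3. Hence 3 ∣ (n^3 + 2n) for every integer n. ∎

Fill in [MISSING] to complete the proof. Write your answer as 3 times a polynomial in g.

3(9g^3 + 18g^2 + 14g + 4)

Only n ≡ 2 (mod 3) is unaccounted for. Put n = 3g+2:
(3g+2)^3 + 2(3g+2) expands to 27g^3 + 54g^2 + 42g + 12,
and factoring out 3 leaves 3(9g^3 + 18g^2 + 14g + 4).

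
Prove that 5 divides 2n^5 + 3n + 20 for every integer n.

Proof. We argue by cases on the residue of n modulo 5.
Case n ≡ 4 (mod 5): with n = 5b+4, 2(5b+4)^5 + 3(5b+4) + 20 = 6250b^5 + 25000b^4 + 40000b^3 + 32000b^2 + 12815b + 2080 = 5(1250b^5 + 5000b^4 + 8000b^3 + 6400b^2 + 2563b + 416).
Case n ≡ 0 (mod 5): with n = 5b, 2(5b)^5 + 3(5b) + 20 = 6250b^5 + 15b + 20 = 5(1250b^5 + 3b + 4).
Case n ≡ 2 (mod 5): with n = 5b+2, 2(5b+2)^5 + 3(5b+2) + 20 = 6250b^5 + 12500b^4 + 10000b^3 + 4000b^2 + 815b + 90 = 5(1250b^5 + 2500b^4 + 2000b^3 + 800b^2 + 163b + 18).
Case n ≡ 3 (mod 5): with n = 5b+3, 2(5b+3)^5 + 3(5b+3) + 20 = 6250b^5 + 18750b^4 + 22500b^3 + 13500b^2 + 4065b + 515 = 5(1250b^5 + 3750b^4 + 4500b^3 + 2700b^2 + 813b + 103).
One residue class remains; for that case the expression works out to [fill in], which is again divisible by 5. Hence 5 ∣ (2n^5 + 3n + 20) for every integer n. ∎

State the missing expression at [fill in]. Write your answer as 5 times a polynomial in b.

5(1250b^5 + 1250b^4 + 500b^3 + 100b^2 + 13b + 5)

The residues treated are {4, 0, 2, 3}, so the missing case is n ≡ 1 (mod 5); write n = 5b+1.
Then 2(5b+1)^5 + 3(5b+1) + 20 = 6250b^5 + 6250b^4 + 2500b^3 + 500b^2 + 65b + 25 = 5(1250b^5 + 1250b^4 + 500b^3 + 100b^2 + 13b + 5).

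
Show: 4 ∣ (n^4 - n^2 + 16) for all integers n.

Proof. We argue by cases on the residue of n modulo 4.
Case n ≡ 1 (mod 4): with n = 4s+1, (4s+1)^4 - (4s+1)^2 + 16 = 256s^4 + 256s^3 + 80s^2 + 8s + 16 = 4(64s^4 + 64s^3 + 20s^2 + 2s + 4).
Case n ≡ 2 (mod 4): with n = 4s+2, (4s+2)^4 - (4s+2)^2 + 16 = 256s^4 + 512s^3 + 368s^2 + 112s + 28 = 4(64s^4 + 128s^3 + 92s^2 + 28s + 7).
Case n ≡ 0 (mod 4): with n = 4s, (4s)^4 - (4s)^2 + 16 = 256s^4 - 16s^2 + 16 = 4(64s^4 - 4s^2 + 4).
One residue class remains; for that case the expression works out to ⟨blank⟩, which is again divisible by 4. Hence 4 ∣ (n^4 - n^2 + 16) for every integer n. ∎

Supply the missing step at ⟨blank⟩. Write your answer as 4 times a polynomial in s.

4(64s^4 + 192s^3 + 212s^2 + 102s + 22)

The residues treated are {1, 2, 0}, so the missing case is n ≡ 3 (mod 4); write n = 4s+3.
Then (4s+3)^4 - (4s+3)^2 + 16 = 256s^4 + 768s^3 + 848s^2 + 408s + 88 = 4(64s^4 + 192s^3 + 212s^2 + 102s + 22).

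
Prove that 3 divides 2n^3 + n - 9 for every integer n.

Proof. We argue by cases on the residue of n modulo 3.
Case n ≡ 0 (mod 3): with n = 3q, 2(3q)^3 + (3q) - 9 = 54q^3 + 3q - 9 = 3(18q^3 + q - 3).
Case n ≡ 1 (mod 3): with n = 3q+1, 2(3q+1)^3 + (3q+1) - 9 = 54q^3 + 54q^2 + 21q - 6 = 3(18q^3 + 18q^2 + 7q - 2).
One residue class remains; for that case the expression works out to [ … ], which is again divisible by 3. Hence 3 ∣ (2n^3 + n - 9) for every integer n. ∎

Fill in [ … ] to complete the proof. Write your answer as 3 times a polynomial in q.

Only n ≡ 2 (mod 3) is unaccounted for. Put n = 3q+2:
2(3q+2)^3 + (3q+2) - 9 expands to 54q^3 + 108q^2 + 75q + 9,
and factoring out 3 leaves 3(18q^3 + 36q^2 + 25q + 3).

3(18q^3 + 36q^2 + 25q + 3)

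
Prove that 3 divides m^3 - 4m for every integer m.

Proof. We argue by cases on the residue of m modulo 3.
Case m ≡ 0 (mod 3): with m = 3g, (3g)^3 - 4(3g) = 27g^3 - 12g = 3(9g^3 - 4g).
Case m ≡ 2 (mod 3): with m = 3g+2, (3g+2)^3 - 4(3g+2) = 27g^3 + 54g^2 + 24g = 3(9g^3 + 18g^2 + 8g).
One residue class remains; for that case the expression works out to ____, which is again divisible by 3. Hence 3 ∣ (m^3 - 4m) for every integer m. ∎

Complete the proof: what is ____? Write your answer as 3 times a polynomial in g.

The residues treated are {0, 2}, so the missing case is m ≡ 1 (mod 3); write m = 3g+1.
Then (3g+1)^3 - 4(3g+1) = 27g^3 + 27g^2 - 3g - 3 = 3(9g^3 + 9g^2 - g - 1).

3(9g^3 + 9g^2 - g - 1)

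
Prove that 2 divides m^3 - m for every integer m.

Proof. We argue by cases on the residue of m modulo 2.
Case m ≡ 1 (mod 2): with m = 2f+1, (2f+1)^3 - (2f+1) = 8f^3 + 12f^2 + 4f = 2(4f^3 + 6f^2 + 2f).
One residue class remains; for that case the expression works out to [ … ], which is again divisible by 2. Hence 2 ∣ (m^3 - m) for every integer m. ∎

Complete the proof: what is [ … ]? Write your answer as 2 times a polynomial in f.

Only m ≡ 0 (mod 2) is unaccounted for. Put m = 2f:
(2f)^3 - (2f) expands to 8f^3 - 2f,
and factoring out 2 leaves 2(4f^3 - f).

2(4f^3 - f)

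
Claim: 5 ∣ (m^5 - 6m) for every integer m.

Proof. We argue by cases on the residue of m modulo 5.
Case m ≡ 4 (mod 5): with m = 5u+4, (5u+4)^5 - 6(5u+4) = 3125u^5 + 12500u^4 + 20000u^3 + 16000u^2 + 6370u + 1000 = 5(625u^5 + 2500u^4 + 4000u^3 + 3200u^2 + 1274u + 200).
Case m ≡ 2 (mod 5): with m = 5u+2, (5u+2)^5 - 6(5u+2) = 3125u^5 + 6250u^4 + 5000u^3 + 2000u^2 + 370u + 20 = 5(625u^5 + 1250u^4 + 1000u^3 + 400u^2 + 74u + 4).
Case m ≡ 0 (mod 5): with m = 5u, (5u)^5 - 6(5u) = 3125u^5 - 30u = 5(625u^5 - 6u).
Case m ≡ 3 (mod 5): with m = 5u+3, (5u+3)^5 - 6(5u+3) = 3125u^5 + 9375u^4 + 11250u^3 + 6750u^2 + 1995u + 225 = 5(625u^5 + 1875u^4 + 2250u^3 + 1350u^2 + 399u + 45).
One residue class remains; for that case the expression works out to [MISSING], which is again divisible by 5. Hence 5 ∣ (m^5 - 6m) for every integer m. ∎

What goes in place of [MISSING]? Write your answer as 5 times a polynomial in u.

Only m ≡ 1 (mod 5) is unaccounted for. Put m = 5u+1:
(5u+1)^5 - 6(5u+1) expands to 3125u^5 + 3125u^4 + 1250u^3 + 250u^2 - 5u - 5,
and factoring out 5 leaves 5(625u^5 + 625u^4 + 250u^3 + 50u^2 - u - 1).

5(625u^5 + 625u^4 + 250u^3 + 50u^2 - u - 1)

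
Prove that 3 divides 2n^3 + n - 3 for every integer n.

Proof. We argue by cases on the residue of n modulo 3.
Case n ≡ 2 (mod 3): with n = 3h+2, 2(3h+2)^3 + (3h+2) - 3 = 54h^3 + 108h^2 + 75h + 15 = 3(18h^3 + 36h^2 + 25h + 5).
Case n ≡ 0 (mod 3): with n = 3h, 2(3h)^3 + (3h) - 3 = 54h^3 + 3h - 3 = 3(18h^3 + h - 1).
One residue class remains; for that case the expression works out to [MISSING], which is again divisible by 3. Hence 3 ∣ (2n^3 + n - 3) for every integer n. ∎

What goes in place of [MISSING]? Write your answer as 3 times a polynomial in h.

3(18h^3 + 18h^2 + 7h)

Only n ≡ 1 (mod 3) is unaccounted for. Put n = 3h+1:
2(3h+1)^3 + (3h+1) - 3 expands to 54h^3 + 54h^2 + 21h,
and factoring out 3 leaves 3(18h^3 + 18h^2 + 7h).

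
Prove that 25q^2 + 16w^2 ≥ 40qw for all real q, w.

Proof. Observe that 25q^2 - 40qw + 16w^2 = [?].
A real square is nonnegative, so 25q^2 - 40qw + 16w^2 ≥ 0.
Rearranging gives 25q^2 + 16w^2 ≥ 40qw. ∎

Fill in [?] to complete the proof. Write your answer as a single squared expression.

25q^2 - 40qw + 16w^2 is a perfect-square trinomial: the outer terms are (5q)^2 and (4w)^2, and the cross term is -2·5q·4w.
So 25q^2 - 40qw + 16w^2 = (5q - 4w)^2 ≥ 0.

(5q - 4w)^2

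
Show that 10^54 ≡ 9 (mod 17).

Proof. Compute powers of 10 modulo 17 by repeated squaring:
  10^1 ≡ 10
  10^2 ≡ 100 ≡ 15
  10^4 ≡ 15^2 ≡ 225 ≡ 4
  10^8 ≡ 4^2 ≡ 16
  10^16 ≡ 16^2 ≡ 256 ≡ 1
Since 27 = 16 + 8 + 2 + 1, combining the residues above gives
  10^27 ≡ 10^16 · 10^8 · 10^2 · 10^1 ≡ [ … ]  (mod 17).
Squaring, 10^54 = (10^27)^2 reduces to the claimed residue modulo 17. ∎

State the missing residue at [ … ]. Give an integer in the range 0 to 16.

Multiply the listed residues: 1 · 16 · 15 · 10 = 16 → 240 → 2400.
Reducing modulo 17: 2400 = 141·17 + 3, so 10^27 ≡ 3.

3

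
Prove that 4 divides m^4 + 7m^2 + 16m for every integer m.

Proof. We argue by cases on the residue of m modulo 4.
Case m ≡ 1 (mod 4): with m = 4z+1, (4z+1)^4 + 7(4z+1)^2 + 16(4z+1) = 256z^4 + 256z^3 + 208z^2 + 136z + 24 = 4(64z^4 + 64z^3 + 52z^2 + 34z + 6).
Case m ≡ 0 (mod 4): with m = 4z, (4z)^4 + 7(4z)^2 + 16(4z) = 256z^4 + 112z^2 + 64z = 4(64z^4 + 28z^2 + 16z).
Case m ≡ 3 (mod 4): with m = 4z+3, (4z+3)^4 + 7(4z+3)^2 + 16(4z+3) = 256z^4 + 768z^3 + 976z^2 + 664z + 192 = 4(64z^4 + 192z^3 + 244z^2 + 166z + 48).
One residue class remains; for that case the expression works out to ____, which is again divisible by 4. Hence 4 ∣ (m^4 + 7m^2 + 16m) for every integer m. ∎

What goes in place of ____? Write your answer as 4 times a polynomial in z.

4(64z^4 + 128z^3 + 124z^2 + 76z + 19)

Only m ≡ 2 (mod 4) is unaccounted for. Put m = 4z+2:
(4z+2)^4 + 7(4z+2)^2 + 16(4z+2) expands to 256z^4 + 512z^3 + 496z^2 + 304z + 76,
and factoring out 4 leaves 4(64z^4 + 128z^3 + 124z^2 + 76z + 19).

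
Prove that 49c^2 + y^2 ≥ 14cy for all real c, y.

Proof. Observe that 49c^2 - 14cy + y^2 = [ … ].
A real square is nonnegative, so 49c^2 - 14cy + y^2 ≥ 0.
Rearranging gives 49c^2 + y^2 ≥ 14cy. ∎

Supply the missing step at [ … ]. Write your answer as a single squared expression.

(7c - y)^2

The leading and trailing coefficients are 7^2 and 1^2, and 14 = 2·7·1, so the trinomial is (7c - y)^2.
Hence 49c^2 - 14cy + y^2 ≥ 0.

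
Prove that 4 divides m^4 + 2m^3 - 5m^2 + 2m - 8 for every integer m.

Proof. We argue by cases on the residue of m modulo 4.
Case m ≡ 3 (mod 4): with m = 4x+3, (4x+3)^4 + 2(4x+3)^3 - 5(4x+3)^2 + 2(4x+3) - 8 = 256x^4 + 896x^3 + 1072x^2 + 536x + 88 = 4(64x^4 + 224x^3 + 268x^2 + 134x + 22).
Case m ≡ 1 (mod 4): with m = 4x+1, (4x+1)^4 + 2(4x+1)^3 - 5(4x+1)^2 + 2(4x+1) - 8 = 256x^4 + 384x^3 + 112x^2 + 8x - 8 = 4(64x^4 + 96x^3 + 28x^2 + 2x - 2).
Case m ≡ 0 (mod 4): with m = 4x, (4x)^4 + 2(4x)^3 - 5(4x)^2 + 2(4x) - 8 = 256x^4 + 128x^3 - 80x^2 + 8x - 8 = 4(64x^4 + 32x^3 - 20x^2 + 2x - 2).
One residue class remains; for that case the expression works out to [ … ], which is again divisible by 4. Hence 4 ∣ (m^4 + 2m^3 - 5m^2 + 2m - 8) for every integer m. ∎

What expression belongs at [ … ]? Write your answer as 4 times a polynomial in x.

Only m ≡ 2 (mod 4) is unaccounted for. Put m = 4x+2:
(4x+2)^4 + 2(4x+2)^3 - 5(4x+2)^2 + 2(4x+2) - 8 expands to 256x^4 + 640x^3 + 496x^2 + 152x + 8,
and factoring out 4 leaves 4(64x^4 + 160x^3 + 124x^2 + 38x + 2).

4(64x^4 + 160x^3 + 124x^2 + 38x + 2)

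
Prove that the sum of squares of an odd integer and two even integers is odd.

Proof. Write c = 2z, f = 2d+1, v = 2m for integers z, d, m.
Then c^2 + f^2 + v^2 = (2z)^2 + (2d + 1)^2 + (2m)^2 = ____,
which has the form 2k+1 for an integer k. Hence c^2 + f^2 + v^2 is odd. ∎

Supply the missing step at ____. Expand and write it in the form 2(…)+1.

(2z)^2 + (2d + 1)^2 + (2m)^2 = 4d^2 + 4d + 4m^2 + 4z^2 + 1
= 2(2d^2 + 2d + 2m^2 + 2z^2) + 1.
Since 2d^2 + 2d + 2m^2 + 2z^2 is an integer, the sum of squares is of the form 2k+1 for an integer k.

2(2d^2 + 2d + 2m^2 + 2z^2) + 1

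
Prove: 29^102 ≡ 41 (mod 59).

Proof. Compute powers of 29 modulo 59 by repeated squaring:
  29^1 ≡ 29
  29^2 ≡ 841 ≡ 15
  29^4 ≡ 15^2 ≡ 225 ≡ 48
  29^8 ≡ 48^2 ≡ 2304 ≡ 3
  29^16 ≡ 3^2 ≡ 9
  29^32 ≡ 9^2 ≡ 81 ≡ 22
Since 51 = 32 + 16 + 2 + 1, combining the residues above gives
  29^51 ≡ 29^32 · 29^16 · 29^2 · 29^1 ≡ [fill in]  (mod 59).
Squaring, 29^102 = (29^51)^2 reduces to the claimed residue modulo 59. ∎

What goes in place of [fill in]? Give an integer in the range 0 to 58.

49

29^32 · 29^16 · 29^2 · 29^1 ≡ 22 · 9 · 15 · 29 = 86130.
86130 mod 59 = 49, so 29^51 ≡ 49 (mod 59).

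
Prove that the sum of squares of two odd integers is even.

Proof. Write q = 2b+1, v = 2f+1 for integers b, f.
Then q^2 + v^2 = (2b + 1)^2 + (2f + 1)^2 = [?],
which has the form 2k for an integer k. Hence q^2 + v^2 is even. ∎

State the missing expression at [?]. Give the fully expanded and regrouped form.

2(2b^2 + 2b + 2f^2 + 2f + 1)

(2b + 1)^2 + (2f + 1)^2 = 4b^2 + 4b + 4f^2 + 4f + 2
= 2(2b^2 + 2b + 2f^2 + 2f + 1).
Since 2b^2 + 2b + 2f^2 + 2f + 1 is an integer, the sum of squares is of the form 2k for an integer k.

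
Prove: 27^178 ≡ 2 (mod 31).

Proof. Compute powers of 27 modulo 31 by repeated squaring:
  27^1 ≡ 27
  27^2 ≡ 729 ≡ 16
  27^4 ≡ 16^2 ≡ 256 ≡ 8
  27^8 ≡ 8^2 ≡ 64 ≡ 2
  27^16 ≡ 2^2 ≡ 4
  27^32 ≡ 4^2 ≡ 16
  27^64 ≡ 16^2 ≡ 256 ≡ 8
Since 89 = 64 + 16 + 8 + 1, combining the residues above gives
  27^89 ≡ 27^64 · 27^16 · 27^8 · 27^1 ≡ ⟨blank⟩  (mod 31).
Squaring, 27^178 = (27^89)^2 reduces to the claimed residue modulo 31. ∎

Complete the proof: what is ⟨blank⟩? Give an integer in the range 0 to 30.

23

Multiply the listed residues: 8 · 4 · 2 · 27 = 32 → 64 → 1728.
Reducing modulo 31: 1728 = 55·31 + 23, so 27^89 ≡ 23.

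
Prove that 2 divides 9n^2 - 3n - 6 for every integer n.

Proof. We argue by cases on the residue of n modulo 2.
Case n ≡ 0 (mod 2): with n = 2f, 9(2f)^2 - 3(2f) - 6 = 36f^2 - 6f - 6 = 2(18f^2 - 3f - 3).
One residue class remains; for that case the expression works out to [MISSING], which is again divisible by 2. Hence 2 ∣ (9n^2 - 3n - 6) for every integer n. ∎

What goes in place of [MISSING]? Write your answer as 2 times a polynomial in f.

Only n ≡ 1 (mod 2) is unaccounted for. Put n = 2f+1:
9(2f+1)^2 - 3(2f+1) - 6 expands to 36f^2 + 30f,
and factoring out 2 leaves 2(18f^2 + 15f).

2(18f^2 + 15f)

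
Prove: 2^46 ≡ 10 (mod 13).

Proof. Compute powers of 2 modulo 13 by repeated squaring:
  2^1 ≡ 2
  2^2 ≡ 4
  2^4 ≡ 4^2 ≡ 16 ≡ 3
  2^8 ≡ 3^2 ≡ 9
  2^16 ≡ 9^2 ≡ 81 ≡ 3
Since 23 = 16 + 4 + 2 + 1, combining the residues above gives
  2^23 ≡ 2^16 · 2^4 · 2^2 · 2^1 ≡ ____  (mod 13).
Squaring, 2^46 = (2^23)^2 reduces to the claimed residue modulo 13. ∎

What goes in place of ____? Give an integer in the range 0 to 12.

7

Multiply the listed residues: 3 · 3 · 4 · 2 = 9 → 36 → 72.
Reducing modulo 13: 72 = 5·13 + 7, so 2^23 ≡ 7.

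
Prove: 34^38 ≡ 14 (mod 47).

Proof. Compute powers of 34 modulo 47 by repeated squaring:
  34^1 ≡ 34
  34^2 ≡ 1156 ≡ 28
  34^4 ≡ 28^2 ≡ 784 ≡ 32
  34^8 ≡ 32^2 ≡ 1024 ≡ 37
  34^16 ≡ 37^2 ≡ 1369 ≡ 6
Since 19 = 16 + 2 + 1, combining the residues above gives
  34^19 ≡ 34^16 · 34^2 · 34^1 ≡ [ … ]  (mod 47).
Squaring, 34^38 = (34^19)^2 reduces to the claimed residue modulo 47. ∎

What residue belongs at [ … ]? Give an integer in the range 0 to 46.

34^16 · 34^2 · 34^1 ≡ 6 · 28 · 34 = 5712.
5712 mod 47 = 25, so 34^19 ≡ 25 (mod 47).

25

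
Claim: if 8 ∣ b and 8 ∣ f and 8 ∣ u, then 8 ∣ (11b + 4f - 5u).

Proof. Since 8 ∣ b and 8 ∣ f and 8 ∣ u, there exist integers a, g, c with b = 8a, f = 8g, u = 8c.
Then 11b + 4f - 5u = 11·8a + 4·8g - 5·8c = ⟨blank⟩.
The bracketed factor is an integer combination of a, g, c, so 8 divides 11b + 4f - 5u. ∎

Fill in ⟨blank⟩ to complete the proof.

8(11a - 5c + 4g)

Pull the common 8 out of every term: 11·8a + 4·8g - 5·8c = 8(11a - 5c + 4g).
11a - 5c + 4g is an integer, which exhibits the divisibility.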